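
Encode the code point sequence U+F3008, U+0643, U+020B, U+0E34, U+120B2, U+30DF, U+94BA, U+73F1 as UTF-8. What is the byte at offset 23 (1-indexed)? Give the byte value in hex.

1-indexed offset 23 is 0-indexed offset 22.
U+F3008 → 4-byte form F3 B3 80 88 at offsets 0–3.
U+0643 → 2-byte form D9 83 at offsets 4–5.
U+020B → 2-byte form C8 8B at offsets 6–7.
U+0E34 → 3-byte form E0 B8 B4 at offsets 8–10.
U+120B2 → 4-byte form F0 92 82 B2 at offsets 11–14.
U+30DF → 3-byte form E3 83 9F at offsets 15–17.
U+94BA → 3-byte form E9 92 BA at offsets 18–20.
U+73F1 → 3-byte form E7 8F B1 at offsets 21–23.
Offset 22 falls in char 8's range; it's byte 2 of E7 8F B1 = 0x8F.

0x8F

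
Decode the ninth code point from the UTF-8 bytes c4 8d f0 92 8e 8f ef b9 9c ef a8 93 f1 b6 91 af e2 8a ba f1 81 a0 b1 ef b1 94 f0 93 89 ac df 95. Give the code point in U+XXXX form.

U+1326C

Offset 0: leading byte 0xC4 = 11000100 → 2-byte char #1 = C4 8D.
Offset 2: leading byte 0xF0 = 11110000 → 4-byte char #2 = F0 92 8E 8F.
Offset 6: leading byte 0xEF = 11101111 → 3-byte char #3 = EF B9 9C.
Offset 9: leading byte 0xEF = 11101111 → 3-byte char #4 = EF A8 93.
Offset 12: leading byte 0xF1 = 11110001 → 4-byte char #5 = F1 B6 91 AF.
Offset 16: leading byte 0xE2 = 11100010 → 3-byte char #6 = E2 8A BA.
Offset 19: leading byte 0xF1 = 11110001 → 4-byte char #7 = F1 81 A0 B1.
Offset 23: leading byte 0xEF = 11101111 → 3-byte char #8 = EF B1 94.
Offset 26: leading byte 0xF0 = 11110000 → 4-byte char #9 = F0 93 89 AC.
Leading byte 0xF0 = 11110000 matches 11110xxx → 4-byte sequence.
Byte 1: 0xF0 = 11110000, payload 000 (3 bits).
Byte 2: 0x93 = 10010011 (10xxxxxx ✓), payload 010011.
Byte 3: 0x89 = 10001001 (10xxxxxx ✓), payload 001001.
Byte 4: 0xAC = 10101100 (10xxxxxx ✓), payload 101100.
Concatenate: 000010011001001101100 = 0x1326C (21 bits → U+1326C).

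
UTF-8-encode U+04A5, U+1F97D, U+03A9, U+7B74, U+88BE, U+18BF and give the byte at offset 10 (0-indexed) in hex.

0xB4

U+04A5 → 2-byte form D2 A5 at offsets 0–1.
U+1F97D → 4-byte form F0 9F A5 BD at offsets 2–5.
U+03A9 → 2-byte form CE A9 at offsets 6–7.
U+7B74 → 3-byte form E7 AD B4 at offsets 8–10.
Offset 10 falls in char 4's range; it's byte 3 of E7 AD B4 = 0xB4.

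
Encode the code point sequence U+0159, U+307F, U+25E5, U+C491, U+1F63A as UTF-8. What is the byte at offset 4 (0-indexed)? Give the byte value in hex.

U+0159 → 2-byte form C5 99 at offsets 0–1.
U+307F → 3-byte form E3 81 BF at offsets 2–4.
Offset 4 falls in char 2's range; it's byte 3 of E3 81 BF = 0xBF.

0xBF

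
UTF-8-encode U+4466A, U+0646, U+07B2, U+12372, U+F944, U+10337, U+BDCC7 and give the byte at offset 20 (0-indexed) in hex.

0xBD

U+4466A → 4-byte form F1 84 99 AA at offsets 0–3.
U+0646 → 2-byte form D9 86 at offsets 4–5.
U+07B2 → 2-byte form DE B2 at offsets 6–7.
U+12372 → 4-byte form F0 92 8D B2 at offsets 8–11.
U+F944 → 3-byte form EF A5 84 at offsets 12–14.
U+10337 → 4-byte form F0 90 8C B7 at offsets 15–18.
U+BDCC7 → 4-byte form F2 BD B3 87 at offsets 19–22.
Offset 20 falls in char 7's range; it's byte 2 of F2 BD B3 87 = 0xBD.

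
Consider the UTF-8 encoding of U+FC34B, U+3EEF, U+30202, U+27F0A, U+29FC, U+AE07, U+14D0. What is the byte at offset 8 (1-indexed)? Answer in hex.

0xF0

1-indexed offset 8 is 0-indexed offset 7.
U+FC34B → 4-byte form F3 BC 8D 8B at offsets 0–3.
U+3EEF → 3-byte form E3 BB AF at offsets 4–6.
U+30202 → 4-byte form F0 B0 88 82 at offsets 7–10.
Offset 7 falls in char 3's range; it's byte 1 of F0 B0 88 82 = 0xF0.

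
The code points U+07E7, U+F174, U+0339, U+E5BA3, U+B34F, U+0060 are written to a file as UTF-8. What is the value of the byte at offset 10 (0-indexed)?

U+07E7 → 2-byte form DF A7 at offsets 0–1.
U+F174 → 3-byte form EF 85 B4 at offsets 2–4.
U+0339 → 2-byte form CC B9 at offsets 5–6.
U+E5BA3 → 4-byte form F3 A5 AE A3 at offsets 7–10.
Offset 10 falls in char 4's range; it's byte 4 of F3 A5 AE A3 = 0xA3.

0xA3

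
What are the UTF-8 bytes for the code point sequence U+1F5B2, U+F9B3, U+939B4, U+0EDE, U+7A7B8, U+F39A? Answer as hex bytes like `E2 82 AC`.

U+1F5B2: 4-byte form → F0 9F 96 B2.
U+F9B3: 3-byte form → EF A6 B3.
U+939B4: 4-byte form → F2 93 A6 B4.
U+0EDE: 3-byte form → E0 BB 9E.
U+7A7B8: 4-byte form → F1 BA 9E B8.
U+F39A: 3-byte form → EF 8E 9A.
Concatenated (21 bytes): F0 9F 96 B2 EF A6 B3 F2 93 A6 B4 E0 BB 9E F1 BA 9E B8 EF 8E 9A.

F0 9F 96 B2 EF A6 B3 F2 93 A6 B4 E0 BB 9E F1 BA 9E B8 EF 8E 9A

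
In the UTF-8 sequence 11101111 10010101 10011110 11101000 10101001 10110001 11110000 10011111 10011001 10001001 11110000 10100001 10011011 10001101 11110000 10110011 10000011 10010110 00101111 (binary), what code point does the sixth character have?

Offset 0: leading byte 0xEF = 11101111 → 3-byte char #1 = EF 95 9E.
Offset 3: leading byte 0xE8 = 11101000 → 3-byte char #2 = E8 A9 B1.
Offset 6: leading byte 0xF0 = 11110000 → 4-byte char #3 = F0 9F 99 89.
Offset 10: leading byte 0xF0 = 11110000 → 4-byte char #4 = F0 A1 9B 8D.
Offset 14: leading byte 0xF0 = 11110000 → 4-byte char #5 = F0 B3 83 96.
Offset 18: leading byte 0x2F = 00101111 → 1-byte char #6 = 2F.
Leading byte 0x2F = 00101111 matches 0xxxxxxx → 1-byte sequence.
Byte 1: 0x2F = 00101111, payload 0101111 (7 bits).
Concatenate: 0101111 = 0x2F (7 bits → U+002F).

U+002F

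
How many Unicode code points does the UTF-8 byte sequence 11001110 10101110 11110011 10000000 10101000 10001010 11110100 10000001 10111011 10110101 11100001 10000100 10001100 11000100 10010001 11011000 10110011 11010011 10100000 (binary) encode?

Byte at offset 0: 0xCE = 11001110 → 2-byte char (#1). Advance 2.
Byte at offset 2: 0xF3 = 11110011 → 4-byte char (#2). Advance 4.
Byte at offset 6: 0xF4 = 11110100 → 4-byte char (#3). Advance 4.
Byte at offset 10: 0xE1 = 11100001 → 3-byte char (#4). Advance 3.
Byte at offset 13: 0xC4 = 11000100 → 2-byte char (#5). Advance 2.
Byte at offset 15: 0xD8 = 11011000 → 2-byte char (#6). Advance 2.
Byte at offset 17: 0xD3 = 11010011 → 2-byte char (#7). Advance 2.
Reached end at offset 19 after 7 code points.

7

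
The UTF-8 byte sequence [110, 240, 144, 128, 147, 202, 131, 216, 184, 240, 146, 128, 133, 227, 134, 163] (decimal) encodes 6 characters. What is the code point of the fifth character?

Offset 0: leading byte 0x6E = 01101110 → 1-byte char #1 = 6E.
Offset 1: leading byte 0xF0 = 11110000 → 4-byte char #2 = F0 90 80 93.
Offset 5: leading byte 0xCA = 11001010 → 2-byte char #3 = CA 83.
Offset 7: leading byte 0xD8 = 11011000 → 2-byte char #4 = D8 B8.
Offset 9: leading byte 0xF0 = 11110000 → 4-byte char #5 = F0 92 80 85.
Leading byte 0xF0 = 11110000 matches 11110xxx → 4-byte sequence.
Byte 1: 0xF0 = 11110000, payload 000 (3 bits).
Byte 2: 0x92 = 10010010 (10xxxxxx ✓), payload 010010.
Byte 3: 0x80 = 10000000 (10xxxxxx ✓), payload 000000.
Byte 4: 0x85 = 10000101 (10xxxxxx ✓), payload 000101.
Concatenate: 000010010000000000101 = 0x12005 (21 bits → U+12005).

U+12005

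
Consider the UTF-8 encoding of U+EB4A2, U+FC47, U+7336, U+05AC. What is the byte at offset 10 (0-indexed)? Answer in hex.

U+EB4A2 → 4-byte form F3 AB 92 A2 at offsets 0–3.
U+FC47 → 3-byte form EF B1 87 at offsets 4–6.
U+7336 → 3-byte form E7 8C B6 at offsets 7–9.
U+05AC → 2-byte form D6 AC at offsets 10–11.
Offset 10 falls in char 4's range; it's byte 1 of D6 AC = 0xD6.

0xD6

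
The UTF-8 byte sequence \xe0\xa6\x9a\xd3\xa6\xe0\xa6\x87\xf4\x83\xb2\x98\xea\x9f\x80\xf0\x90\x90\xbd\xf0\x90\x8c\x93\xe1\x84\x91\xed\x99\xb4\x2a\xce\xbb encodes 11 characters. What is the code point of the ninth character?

U+D674

Offset 0: leading byte 0xE0 = 11100000 → 3-byte char #1 = E0 A6 9A.
Offset 3: leading byte 0xD3 = 11010011 → 2-byte char #2 = D3 A6.
Offset 5: leading byte 0xE0 = 11100000 → 3-byte char #3 = E0 A6 87.
Offset 8: leading byte 0xF4 = 11110100 → 4-byte char #4 = F4 83 B2 98.
Offset 12: leading byte 0xEA = 11101010 → 3-byte char #5 = EA 9F 80.
Offset 15: leading byte 0xF0 = 11110000 → 4-byte char #6 = F0 90 90 BD.
Offset 19: leading byte 0xF0 = 11110000 → 4-byte char #7 = F0 90 8C 93.
Offset 23: leading byte 0xE1 = 11100001 → 3-byte char #8 = E1 84 91.
Offset 26: leading byte 0xED = 11101101 → 3-byte char #9 = ED 99 B4.
Leading byte 0xED = 11101101 matches 1110xxxx → 3-byte sequence.
Byte 1: 0xED = 11101101, payload 1101 (4 bits).
Byte 2: 0x99 = 10011001 (10xxxxxx ✓), payload 011001.
Byte 3: 0xB4 = 10110100 (10xxxxxx ✓), payload 110100.
Concatenate: 1101011001110100 = 0xD674 (16 bits → U+D674).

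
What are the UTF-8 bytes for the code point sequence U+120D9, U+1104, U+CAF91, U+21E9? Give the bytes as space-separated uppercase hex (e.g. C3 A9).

U+120D9: 4-byte form → F0 92 83 99.
U+1104: 3-byte form → E1 84 84.
U+CAF91: 4-byte form → F3 8A BE 91.
U+21E9: 3-byte form → E2 87 A9.
Concatenated (14 bytes): F0 92 83 99 E1 84 84 F3 8A BE 91 E2 87 A9.

F0 92 83 99 E1 84 84 F3 8A BE 91 E2 87 A9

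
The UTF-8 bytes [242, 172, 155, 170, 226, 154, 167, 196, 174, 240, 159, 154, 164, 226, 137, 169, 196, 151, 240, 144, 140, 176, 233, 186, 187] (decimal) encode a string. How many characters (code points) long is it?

Byte at offset 0: 0xF2 = 11110010 → 4-byte char (#1). Advance 4.
Byte at offset 4: 0xE2 = 11100010 → 3-byte char (#2). Advance 3.
Byte at offset 7: 0xC4 = 11000100 → 2-byte char (#3). Advance 2.
Byte at offset 9: 0xF0 = 11110000 → 4-byte char (#4). Advance 4.
Byte at offset 13: 0xE2 = 11100010 → 3-byte char (#5). Advance 3.
Byte at offset 16: 0xC4 = 11000100 → 2-byte char (#6). Advance 2.
Byte at offset 18: 0xF0 = 11110000 → 4-byte char (#7). Advance 4.
Byte at offset 22: 0xE9 = 11101001 → 3-byte char (#8). Advance 3.
Reached end at offset 25 after 8 code points.

8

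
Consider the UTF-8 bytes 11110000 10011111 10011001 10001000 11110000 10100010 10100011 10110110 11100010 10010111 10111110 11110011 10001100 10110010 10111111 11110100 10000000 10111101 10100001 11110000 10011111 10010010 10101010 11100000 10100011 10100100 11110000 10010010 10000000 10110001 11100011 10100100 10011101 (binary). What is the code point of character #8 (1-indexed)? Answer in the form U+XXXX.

Offset 0: leading byte 0xF0 = 11110000 → 4-byte char #1 = F0 9F 99 88.
Offset 4: leading byte 0xF0 = 11110000 → 4-byte char #2 = F0 A2 A3 B6.
Offset 8: leading byte 0xE2 = 11100010 → 3-byte char #3 = E2 97 BE.
Offset 11: leading byte 0xF3 = 11110011 → 4-byte char #4 = F3 8C B2 BF.
Offset 15: leading byte 0xF4 = 11110100 → 4-byte char #5 = F4 80 BD A1.
Offset 19: leading byte 0xF0 = 11110000 → 4-byte char #6 = F0 9F 92 AA.
Offset 23: leading byte 0xE0 = 11100000 → 3-byte char #7 = E0 A3 A4.
Offset 26: leading byte 0xF0 = 11110000 → 4-byte char #8 = F0 92 80 B1.
Leading byte 0xF0 = 11110000 matches 11110xxx → 4-byte sequence.
Byte 1: 0xF0 = 11110000, payload 000 (3 bits).
Byte 2: 0x92 = 10010010 (10xxxxxx ✓), payload 010010.
Byte 3: 0x80 = 10000000 (10xxxxxx ✓), payload 000000.
Byte 4: 0xB1 = 10110001 (10xxxxxx ✓), payload 110001.
Concatenate: 000010010000000110001 = 0x12031 (21 bits → U+12031).

U+12031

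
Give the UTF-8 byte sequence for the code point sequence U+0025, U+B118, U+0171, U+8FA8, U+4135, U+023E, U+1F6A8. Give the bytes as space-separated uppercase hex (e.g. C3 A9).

25 EB 84 98 C5 B1 E8 BE A8 E4 84 B5 C8 BE F0 9F 9A A8

U+0025: 1-byte form → 25.
U+B118: 3-byte form → EB 84 98.
U+0171: 2-byte form → C5 B1.
U+8FA8: 3-byte form → E8 BE A8.
U+4135: 3-byte form → E4 84 B5.
U+023E: 2-byte form → C8 BE.
U+1F6A8: 4-byte form → F0 9F 9A A8.
Concatenated (18 bytes): 25 EB 84 98 C5 B1 E8 BE A8 E4 84 B5 C8 BE F0 9F 9A A8.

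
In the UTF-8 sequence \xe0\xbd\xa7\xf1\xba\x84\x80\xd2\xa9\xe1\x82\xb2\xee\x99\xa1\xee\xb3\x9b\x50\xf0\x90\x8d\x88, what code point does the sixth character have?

U+ECDB

Offset 0: leading byte 0xE0 = 11100000 → 3-byte char #1 = E0 BD A7.
Offset 3: leading byte 0xF1 = 11110001 → 4-byte char #2 = F1 BA 84 80.
Offset 7: leading byte 0xD2 = 11010010 → 2-byte char #3 = D2 A9.
Offset 9: leading byte 0xE1 = 11100001 → 3-byte char #4 = E1 82 B2.
Offset 12: leading byte 0xEE = 11101110 → 3-byte char #5 = EE 99 A1.
Offset 15: leading byte 0xEE = 11101110 → 3-byte char #6 = EE B3 9B.
Leading byte 0xEE = 11101110 matches 1110xxxx → 3-byte sequence.
Byte 1: 0xEE = 11101110, payload 1110 (4 bits).
Byte 2: 0xB3 = 10110011 (10xxxxxx ✓), payload 110011.
Byte 3: 0x9B = 10011011 (10xxxxxx ✓), payload 011011.
Concatenate: 1110110011011011 = 0xECDB (16 bits → U+ECDB).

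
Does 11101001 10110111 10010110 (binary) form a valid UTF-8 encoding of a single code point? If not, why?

valid

Leading byte 0xE9 = 11101001 → 3-byte form.
Continuation bytes 0xB7=10110111, 0x96=10010110 all match 10xxxxxx.
Decoded value 0x9DD6 is ≥ 0x800 (shortest form) and not a surrogate.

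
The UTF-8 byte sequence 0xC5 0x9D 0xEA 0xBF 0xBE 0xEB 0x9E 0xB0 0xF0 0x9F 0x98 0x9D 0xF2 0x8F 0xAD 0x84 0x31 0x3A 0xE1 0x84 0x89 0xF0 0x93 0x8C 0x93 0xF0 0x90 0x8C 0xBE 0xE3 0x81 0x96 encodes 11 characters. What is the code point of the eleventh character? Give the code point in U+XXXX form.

U+3056

Offset 0: leading byte 0xC5 = 11000101 → 2-byte char #1 = C5 9D.
Offset 2: leading byte 0xEA = 11101010 → 3-byte char #2 = EA BF BE.
Offset 5: leading byte 0xEB = 11101011 → 3-byte char #3 = EB 9E B0.
Offset 8: leading byte 0xF0 = 11110000 → 4-byte char #4 = F0 9F 98 9D.
Offset 12: leading byte 0xF2 = 11110010 → 4-byte char #5 = F2 8F AD 84.
Offset 16: leading byte 0x31 = 00110001 → 1-byte char #6 = 31.
Offset 17: leading byte 0x3A = 00111010 → 1-byte char #7 = 3A.
Offset 18: leading byte 0xE1 = 11100001 → 3-byte char #8 = E1 84 89.
Offset 21: leading byte 0xF0 = 11110000 → 4-byte char #9 = F0 93 8C 93.
Offset 25: leading byte 0xF0 = 11110000 → 4-byte char #10 = F0 90 8C BE.
Offset 29: leading byte 0xE3 = 11100011 → 3-byte char #11 = E3 81 96.
Leading byte 0xE3 = 11100011 matches 1110xxxx → 3-byte sequence.
Byte 1: 0xE3 = 11100011, payload 0011 (4 bits).
Byte 2: 0x81 = 10000001 (10xxxxxx ✓), payload 000001.
Byte 3: 0x96 = 10010110 (10xxxxxx ✓), payload 010110.
Concatenate: 0011000001010110 = 0x3056 (16 bits → U+3056).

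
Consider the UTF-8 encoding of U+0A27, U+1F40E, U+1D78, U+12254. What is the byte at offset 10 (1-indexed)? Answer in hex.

0xB8

1-indexed offset 10 is 0-indexed offset 9.
U+0A27 → 3-byte form E0 A8 A7 at offsets 0–2.
U+1F40E → 4-byte form F0 9F 90 8E at offsets 3–6.
U+1D78 → 3-byte form E1 B5 B8 at offsets 7–9.
Offset 9 falls in char 3's range; it's byte 3 of E1 B5 B8 = 0xB8.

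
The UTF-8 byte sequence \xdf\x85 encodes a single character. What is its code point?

Leading byte 0xDF = 11011111 matches 110xxxxx → 2-byte sequence.
Byte 1: 0xDF = 11011111, payload 11111 (5 bits).
Byte 2: 0x85 = 10000101 (10xxxxxx ✓), payload 000101.
Concatenate: 11111000101 = 0x7C5 (11 bits → U+07C5).

U+07C5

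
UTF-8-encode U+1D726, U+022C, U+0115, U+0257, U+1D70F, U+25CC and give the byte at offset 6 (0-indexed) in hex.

0xC4

U+1D726 → 4-byte form F0 9D 9C A6 at offsets 0–3.
U+022C → 2-byte form C8 AC at offsets 4–5.
U+0115 → 2-byte form C4 95 at offsets 6–7.
Offset 6 falls in char 3's range; it's byte 1 of C4 95 = 0xC4.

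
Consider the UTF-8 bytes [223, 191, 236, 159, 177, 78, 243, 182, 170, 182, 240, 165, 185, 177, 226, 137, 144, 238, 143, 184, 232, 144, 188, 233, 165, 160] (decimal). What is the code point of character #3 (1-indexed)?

U+004E

Offset 0: leading byte 0xDF = 11011111 → 2-byte char #1 = DF BF.
Offset 2: leading byte 0xEC = 11101100 → 3-byte char #2 = EC 9F B1.
Offset 5: leading byte 0x4E = 01001110 → 1-byte char #3 = 4E.
Leading byte 0x4E = 01001110 matches 0xxxxxxx → 1-byte sequence.
Byte 1: 0x4E = 01001110, payload 1001110 (7 bits).
Concatenate: 1001110 = 0x4E (7 bits → U+004E).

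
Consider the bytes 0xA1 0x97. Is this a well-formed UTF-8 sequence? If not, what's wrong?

Byte 0xA1 = 10100001 has the form 10xxxxxx — a continuation byte — but there is no preceding leading byte.

invalid (continuation byte with no leading byte)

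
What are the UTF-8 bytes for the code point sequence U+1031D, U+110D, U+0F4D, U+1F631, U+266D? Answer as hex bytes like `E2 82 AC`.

U+1031D: 4-byte form → F0 90 8C 9D.
U+110D: 3-byte form → E1 84 8D.
U+0F4D: 3-byte form → E0 BD 8D.
U+1F631: 4-byte form → F0 9F 98 B1.
U+266D: 3-byte form → E2 99 AD.
Concatenated (17 bytes): F0 90 8C 9D E1 84 8D E0 BD 8D F0 9F 98 B1 E2 99 AD.

F0 90 8C 9D E1 84 8D E0 BD 8D F0 9F 98 B1 E2 99 AD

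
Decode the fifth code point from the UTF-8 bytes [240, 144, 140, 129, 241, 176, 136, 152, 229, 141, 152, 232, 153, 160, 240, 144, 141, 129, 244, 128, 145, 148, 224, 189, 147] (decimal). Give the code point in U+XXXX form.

U+10341

Offset 0: leading byte 0xF0 = 11110000 → 4-byte char #1 = F0 90 8C 81.
Offset 4: leading byte 0xF1 = 11110001 → 4-byte char #2 = F1 B0 88 98.
Offset 8: leading byte 0xE5 = 11100101 → 3-byte char #3 = E5 8D 98.
Offset 11: leading byte 0xE8 = 11101000 → 3-byte char #4 = E8 99 A0.
Offset 14: leading byte 0xF0 = 11110000 → 4-byte char #5 = F0 90 8D 81.
Leading byte 0xF0 = 11110000 matches 11110xxx → 4-byte sequence.
Byte 1: 0xF0 = 11110000, payload 000 (3 bits).
Byte 2: 0x90 = 10010000 (10xxxxxx ✓), payload 010000.
Byte 3: 0x8D = 10001101 (10xxxxxx ✓), payload 001101.
Byte 4: 0x81 = 10000001 (10xxxxxx ✓), payload 000001.
Concatenate: 000010000001101000001 = 0x10341 (21 bits → U+10341).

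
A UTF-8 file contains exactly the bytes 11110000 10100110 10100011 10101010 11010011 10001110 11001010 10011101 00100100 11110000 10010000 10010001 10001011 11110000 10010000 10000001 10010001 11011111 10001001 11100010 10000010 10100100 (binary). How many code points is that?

8

Byte at offset 0: 0xF0 = 11110000 → 4-byte char (#1). Advance 4.
Byte at offset 4: 0xD3 = 11010011 → 2-byte char (#2). Advance 2.
Byte at offset 6: 0xCA = 11001010 → 2-byte char (#3). Advance 2.
Byte at offset 8: 0x24 = 00100100 → 1-byte char (#4). Advance 1.
Byte at offset 9: 0xF0 = 11110000 → 4-byte char (#5). Advance 4.
Byte at offset 13: 0xF0 = 11110000 → 4-byte char (#6). Advance 4.
Byte at offset 17: 0xDF = 11011111 → 2-byte char (#7). Advance 2.
Byte at offset 19: 0xE2 = 11100010 → 3-byte char (#8). Advance 3.
Reached end at offset 22 after 8 code points.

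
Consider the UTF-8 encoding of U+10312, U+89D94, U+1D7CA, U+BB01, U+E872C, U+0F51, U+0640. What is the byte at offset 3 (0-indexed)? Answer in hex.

U+10312 → 4-byte form F0 90 8C 92 at offsets 0–3.
Offset 3 falls in char 1's range; it's byte 4 of F0 90 8C 92 = 0x92.

0x92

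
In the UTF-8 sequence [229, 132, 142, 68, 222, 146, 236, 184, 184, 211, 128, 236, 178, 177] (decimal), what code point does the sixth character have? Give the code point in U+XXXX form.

Offset 0: leading byte 0xE5 = 11100101 → 3-byte char #1 = E5 84 8E.
Offset 3: leading byte 0x44 = 01000100 → 1-byte char #2 = 44.
Offset 4: leading byte 0xDE = 11011110 → 2-byte char #3 = DE 92.
Offset 6: leading byte 0xEC = 11101100 → 3-byte char #4 = EC B8 B8.
Offset 9: leading byte 0xD3 = 11010011 → 2-byte char #5 = D3 80.
Offset 11: leading byte 0xEC = 11101100 → 3-byte char #6 = EC B2 B1.
Leading byte 0xEC = 11101100 matches 1110xxxx → 3-byte sequence.
Byte 1: 0xEC = 11101100, payload 1100 (4 bits).
Byte 2: 0xB2 = 10110010 (10xxxxxx ✓), payload 110010.
Byte 3: 0xB1 = 10110001 (10xxxxxx ✓), payload 110001.
Concatenate: 1100110010110001 = 0xCCB1 (16 bits → U+CCB1).

U+CCB1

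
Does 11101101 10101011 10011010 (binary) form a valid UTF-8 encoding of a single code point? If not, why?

Structurally a 3-byte sequence; payload = 0xDADA.
But 0xDADA is in U+D800–U+DFFF, the surrogate range. Surrogates are not Unicode scalar values and are forbidden in UTF-8.

invalid (encodes a surrogate (U+D800–U+DFFF))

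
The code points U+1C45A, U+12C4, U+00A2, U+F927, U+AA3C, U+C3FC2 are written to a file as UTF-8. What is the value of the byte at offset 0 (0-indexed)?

0xF0

U+1C45A → 4-byte form F0 9C 91 9A at offsets 0–3.
Offset 0 falls in char 1's range; it's byte 1 of F0 9C 91 9A = 0xF0.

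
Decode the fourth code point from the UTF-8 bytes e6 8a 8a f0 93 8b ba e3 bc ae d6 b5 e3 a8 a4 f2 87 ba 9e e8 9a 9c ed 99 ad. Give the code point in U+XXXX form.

U+05B5

Offset 0: leading byte 0xE6 = 11100110 → 3-byte char #1 = E6 8A 8A.
Offset 3: leading byte 0xF0 = 11110000 → 4-byte char #2 = F0 93 8B BA.
Offset 7: leading byte 0xE3 = 11100011 → 3-byte char #3 = E3 BC AE.
Offset 10: leading byte 0xD6 = 11010110 → 2-byte char #4 = D6 B5.
Leading byte 0xD6 = 11010110 matches 110xxxxx → 2-byte sequence.
Byte 1: 0xD6 = 11010110, payload 10110 (5 bits).
Byte 2: 0xB5 = 10110101 (10xxxxxx ✓), payload 110101.
Concatenate: 10110110101 = 0x5B5 (11 bits → U+05B5).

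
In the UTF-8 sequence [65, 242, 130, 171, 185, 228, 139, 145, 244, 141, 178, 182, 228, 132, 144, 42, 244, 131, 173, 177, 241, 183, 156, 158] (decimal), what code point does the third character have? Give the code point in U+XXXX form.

Offset 0: leading byte 0x41 = 01000001 → 1-byte char #1 = 41.
Offset 1: leading byte 0xF2 = 11110010 → 4-byte char #2 = F2 82 AB B9.
Offset 5: leading byte 0xE4 = 11100100 → 3-byte char #3 = E4 8B 91.
Leading byte 0xE4 = 11100100 matches 1110xxxx → 3-byte sequence.
Byte 1: 0xE4 = 11100100, payload 0100 (4 bits).
Byte 2: 0x8B = 10001011 (10xxxxxx ✓), payload 001011.
Byte 3: 0x91 = 10010001 (10xxxxxx ✓), payload 010001.
Concatenate: 0100001011010001 = 0x42D1 (16 bits → U+42D1).

U+42D1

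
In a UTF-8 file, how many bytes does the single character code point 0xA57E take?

3

U+A57E = 0xA57E. UTF-8 uses 1 byte below 0x80, 2 below 0x800, 3 below 0x10000, 4 up to 0x10FFFF. 0xA57E is in U+0800–U+FFFF → 3 bytes.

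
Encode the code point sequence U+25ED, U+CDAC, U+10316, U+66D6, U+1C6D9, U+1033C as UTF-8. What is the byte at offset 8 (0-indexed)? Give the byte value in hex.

0x8C

U+25ED → 3-byte form E2 97 AD at offsets 0–2.
U+CDAC → 3-byte form EC B6 AC at offsets 3–5.
U+10316 → 4-byte form F0 90 8C 96 at offsets 6–9.
Offset 8 falls in char 3's range; it's byte 3 of F0 90 8C 96 = 0x8C.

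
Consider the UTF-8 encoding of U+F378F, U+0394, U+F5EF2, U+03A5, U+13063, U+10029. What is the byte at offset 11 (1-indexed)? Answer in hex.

0xCE

1-indexed offset 11 is 0-indexed offset 10.
U+F378F → 4-byte form F3 B3 9E 8F at offsets 0–3.
U+0394 → 2-byte form CE 94 at offsets 4–5.
U+F5EF2 → 4-byte form F3 B5 BB B2 at offsets 6–9.
U+03A5 → 2-byte form CE A5 at offsets 10–11.
Offset 10 falls in char 4's range; it's byte 1 of CE A5 = 0xCE.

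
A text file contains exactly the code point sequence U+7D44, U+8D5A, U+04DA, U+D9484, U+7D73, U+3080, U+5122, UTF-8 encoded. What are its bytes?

E7 B5 84 E8 B5 9A D3 9A F3 99 92 84 E7 B5 B3 E3 82 80 E5 84 A2

U+7D44: 3-byte form → E7 B5 84.
U+8D5A: 3-byte form → E8 B5 9A.
U+04DA: 2-byte form → D3 9A.
U+D9484: 4-byte form → F3 99 92 84.
U+7D73: 3-byte form → E7 B5 B3.
U+3080: 3-byte form → E3 82 80.
U+5122: 3-byte form → E5 84 A2.
Concatenated (21 bytes): E7 B5 84 E8 B5 9A D3 9A F3 99 92 84 E7 B5 B3 E3 82 80 E5 84 A2.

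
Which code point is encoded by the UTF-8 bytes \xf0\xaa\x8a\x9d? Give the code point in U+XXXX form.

Leading byte 0xF0 = 11110000 matches 11110xxx → 4-byte sequence.
Byte 1: 0xF0 = 11110000, payload 000 (3 bits).
Byte 2: 0xAA = 10101010 (10xxxxxx ✓), payload 101010.
Byte 3: 0x8A = 10001010 (10xxxxxx ✓), payload 001010.
Byte 4: 0x9D = 10011101 (10xxxxxx ✓), payload 011101.
Concatenate: 000101010001010011101 = 0x2A29D (21 bits → U+2A29D).

U+2A29D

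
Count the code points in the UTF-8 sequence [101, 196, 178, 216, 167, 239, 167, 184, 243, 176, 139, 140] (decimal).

5

Byte at offset 0: 0x65 = 01100101 → 1-byte char (#1). Advance 1.
Byte at offset 1: 0xC4 = 11000100 → 2-byte char (#2). Advance 2.
Byte at offset 3: 0xD8 = 11011000 → 2-byte char (#3). Advance 2.
Byte at offset 5: 0xEF = 11101111 → 3-byte char (#4). Advance 3.
Byte at offset 8: 0xF3 = 11110011 → 4-byte char (#5). Advance 4.
Reached end at offset 12 after 5 code points.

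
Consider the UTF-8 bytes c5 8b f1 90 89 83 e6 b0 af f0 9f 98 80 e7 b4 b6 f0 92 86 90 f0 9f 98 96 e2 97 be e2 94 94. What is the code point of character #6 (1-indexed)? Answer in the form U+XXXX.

U+12190

Offset 0: leading byte 0xC5 = 11000101 → 2-byte char #1 = C5 8B.
Offset 2: leading byte 0xF1 = 11110001 → 4-byte char #2 = F1 90 89 83.
Offset 6: leading byte 0xE6 = 11100110 → 3-byte char #3 = E6 B0 AF.
Offset 9: leading byte 0xF0 = 11110000 → 4-byte char #4 = F0 9F 98 80.
Offset 13: leading byte 0xE7 = 11100111 → 3-byte char #5 = E7 B4 B6.
Offset 16: leading byte 0xF0 = 11110000 → 4-byte char #6 = F0 92 86 90.
Leading byte 0xF0 = 11110000 matches 11110xxx → 4-byte sequence.
Byte 1: 0xF0 = 11110000, payload 000 (3 bits).
Byte 2: 0x92 = 10010010 (10xxxxxx ✓), payload 010010.
Byte 3: 0x86 = 10000110 (10xxxxxx ✓), payload 000110.
Byte 4: 0x90 = 10010000 (10xxxxxx ✓), payload 010000.
Concatenate: 000010010000110010000 = 0x12190 (21 bits → U+12190).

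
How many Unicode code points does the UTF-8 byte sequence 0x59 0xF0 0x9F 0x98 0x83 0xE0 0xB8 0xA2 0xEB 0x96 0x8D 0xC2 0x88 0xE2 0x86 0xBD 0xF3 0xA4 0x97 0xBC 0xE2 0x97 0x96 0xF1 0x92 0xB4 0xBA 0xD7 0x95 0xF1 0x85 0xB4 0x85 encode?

11

Byte at offset 0: 0x59 = 01011001 → 1-byte char (#1). Advance 1.
Byte at offset 1: 0xF0 = 11110000 → 4-byte char (#2). Advance 4.
Byte at offset 5: 0xE0 = 11100000 → 3-byte char (#3). Advance 3.
Byte at offset 8: 0xEB = 11101011 → 3-byte char (#4). Advance 3.
Byte at offset 11: 0xC2 = 11000010 → 2-byte char (#5). Advance 2.
Byte at offset 13: 0xE2 = 11100010 → 3-byte char (#6). Advance 3.
Byte at offset 16: 0xF3 = 11110011 → 4-byte char (#7). Advance 4.
Byte at offset 20: 0xE2 = 11100010 → 3-byte char (#8). Advance 3.
Byte at offset 23: 0xF1 = 11110001 → 4-byte char (#9). Advance 4.
Byte at offset 27: 0xD7 = 11010111 → 2-byte char (#10). Advance 2.
Byte at offset 29: 0xF1 = 11110001 → 4-byte char (#11). Advance 4.
Reached end at offset 33 after 11 code points.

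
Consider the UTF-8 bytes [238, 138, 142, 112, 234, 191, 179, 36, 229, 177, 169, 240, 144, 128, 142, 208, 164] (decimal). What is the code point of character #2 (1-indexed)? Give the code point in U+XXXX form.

Offset 0: leading byte 0xEE = 11101110 → 3-byte char #1 = EE 8A 8E.
Offset 3: leading byte 0x70 = 01110000 → 1-byte char #2 = 70.
Leading byte 0x70 = 01110000 matches 0xxxxxxx → 1-byte sequence.
Byte 1: 0x70 = 01110000, payload 1110000 (7 bits).
Concatenate: 1110000 = 0x70 (7 bits → U+0070).

U+0070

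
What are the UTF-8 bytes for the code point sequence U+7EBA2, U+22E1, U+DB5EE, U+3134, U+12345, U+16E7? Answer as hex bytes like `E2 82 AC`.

U+7EBA2: 4-byte form → F1 BE AE A2.
U+22E1: 3-byte form → E2 8B A1.
U+DB5EE: 4-byte form → F3 9B 97 AE.
U+3134: 3-byte form → E3 84 B4.
U+12345: 4-byte form → F0 92 8D 85.
U+16E7: 3-byte form → E1 9B A7.
Concatenated (21 bytes): F1 BE AE A2 E2 8B A1 F3 9B 97 AE E3 84 B4 F0 92 8D 85 E1 9B A7.

F1 BE AE A2 E2 8B A1 F3 9B 97 AE E3 84 B4 F0 92 8D 85 E1 9B A7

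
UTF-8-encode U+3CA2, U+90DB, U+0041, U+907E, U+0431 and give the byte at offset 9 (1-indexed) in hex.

1-indexed offset 9 is 0-indexed offset 8.
U+3CA2 → 3-byte form E3 B2 A2 at offsets 0–2.
U+90DB → 3-byte form E9 83 9B at offsets 3–5.
U+0041 → 1-byte form 41 at offsets 6–6.
U+907E → 3-byte form E9 81 BE at offsets 7–9.
Offset 8 falls in char 4's range; it's byte 2 of E9 81 BE = 0x81.

0x81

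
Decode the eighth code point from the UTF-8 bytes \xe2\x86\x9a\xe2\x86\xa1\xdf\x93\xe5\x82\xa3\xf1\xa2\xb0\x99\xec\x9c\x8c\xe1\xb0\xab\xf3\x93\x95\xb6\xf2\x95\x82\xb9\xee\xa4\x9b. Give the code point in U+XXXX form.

U+D3576

Offset 0: leading byte 0xE2 = 11100010 → 3-byte char #1 = E2 86 9A.
Offset 3: leading byte 0xE2 = 11100010 → 3-byte char #2 = E2 86 A1.
Offset 6: leading byte 0xDF = 11011111 → 2-byte char #3 = DF 93.
Offset 8: leading byte 0xE5 = 11100101 → 3-byte char #4 = E5 82 A3.
Offset 11: leading byte 0xF1 = 11110001 → 4-byte char #5 = F1 A2 B0 99.
Offset 15: leading byte 0xEC = 11101100 → 3-byte char #6 = EC 9C 8C.
Offset 18: leading byte 0xE1 = 11100001 → 3-byte char #7 = E1 B0 AB.
Offset 21: leading byte 0xF3 = 11110011 → 4-byte char #8 = F3 93 95 B6.
Leading byte 0xF3 = 11110011 matches 11110xxx → 4-byte sequence.
Byte 1: 0xF3 = 11110011, payload 011 (3 bits).
Byte 2: 0x93 = 10010011 (10xxxxxx ✓), payload 010011.
Byte 3: 0x95 = 10010101 (10xxxxxx ✓), payload 010101.
Byte 4: 0xB6 = 10110110 (10xxxxxx ✓), payload 110110.
Concatenate: 011010011010101110110 = 0xD3576 (21 bits → U+D3576).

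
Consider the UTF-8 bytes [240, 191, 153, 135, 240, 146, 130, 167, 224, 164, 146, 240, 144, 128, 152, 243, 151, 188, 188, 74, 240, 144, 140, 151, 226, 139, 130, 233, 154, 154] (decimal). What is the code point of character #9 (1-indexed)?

U+969A

Offset 0: leading byte 0xF0 = 11110000 → 4-byte char #1 = F0 BF 99 87.
Offset 4: leading byte 0xF0 = 11110000 → 4-byte char #2 = F0 92 82 A7.
Offset 8: leading byte 0xE0 = 11100000 → 3-byte char #3 = E0 A4 92.
Offset 11: leading byte 0xF0 = 11110000 → 4-byte char #4 = F0 90 80 98.
Offset 15: leading byte 0xF3 = 11110011 → 4-byte char #5 = F3 97 BC BC.
Offset 19: leading byte 0x4A = 01001010 → 1-byte char #6 = 4A.
Offset 20: leading byte 0xF0 = 11110000 → 4-byte char #7 = F0 90 8C 97.
Offset 24: leading byte 0xE2 = 11100010 → 3-byte char #8 = E2 8B 82.
Offset 27: leading byte 0xE9 = 11101001 → 3-byte char #9 = E9 9A 9A.
Leading byte 0xE9 = 11101001 matches 1110xxxx → 3-byte sequence.
Byte 1: 0xE9 = 11101001, payload 1001 (4 bits).
Byte 2: 0x9A = 10011010 (10xxxxxx ✓), payload 011010.
Byte 3: 0x9A = 10011010 (10xxxxxx ✓), payload 011010.
Concatenate: 1001011010011010 = 0x969A (16 bits → U+969A).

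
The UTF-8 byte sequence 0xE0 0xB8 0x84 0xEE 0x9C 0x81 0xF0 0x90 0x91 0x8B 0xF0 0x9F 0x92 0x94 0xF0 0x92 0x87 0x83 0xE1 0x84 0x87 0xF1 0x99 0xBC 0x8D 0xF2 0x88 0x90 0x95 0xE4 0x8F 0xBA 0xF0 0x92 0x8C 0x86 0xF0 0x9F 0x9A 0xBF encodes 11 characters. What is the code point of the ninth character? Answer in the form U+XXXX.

Offset 0: leading byte 0xE0 = 11100000 → 3-byte char #1 = E0 B8 84.
Offset 3: leading byte 0xEE = 11101110 → 3-byte char #2 = EE 9C 81.
Offset 6: leading byte 0xF0 = 11110000 → 4-byte char #3 = F0 90 91 8B.
Offset 10: leading byte 0xF0 = 11110000 → 4-byte char #4 = F0 9F 92 94.
Offset 14: leading byte 0xF0 = 11110000 → 4-byte char #5 = F0 92 87 83.
Offset 18: leading byte 0xE1 = 11100001 → 3-byte char #6 = E1 84 87.
Offset 21: leading byte 0xF1 = 11110001 → 4-byte char #7 = F1 99 BC 8D.
Offset 25: leading byte 0xF2 = 11110010 → 4-byte char #8 = F2 88 90 95.
Offset 29: leading byte 0xE4 = 11100100 → 3-byte char #9 = E4 8F BA.
Leading byte 0xE4 = 11100100 matches 1110xxxx → 3-byte sequence.
Byte 1: 0xE4 = 11100100, payload 0100 (4 bits).
Byte 2: 0x8F = 10001111 (10xxxxxx ✓), payload 001111.
Byte 3: 0xBA = 10111010 (10xxxxxx ✓), payload 111010.
Concatenate: 0100001111111010 = 0x43FA (16 bits → U+43FA).

U+43FA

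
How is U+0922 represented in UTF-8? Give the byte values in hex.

U+0922 = 0x922 = 2338 decimal. In range U+0800–U+FFFF → 3-byte form: 1110xxxx 10xxxxxx 10xxxxxx.
Binary (16 bits): 0000100100100010.
Split 4+6+6: 0000 | 100100 | 100010.
Byte 1: 11100000 = 0xE0.
Byte 2: 10100100 = 0xA4.
Byte 3: 10100010 = 0xA2.

E0 A4 A2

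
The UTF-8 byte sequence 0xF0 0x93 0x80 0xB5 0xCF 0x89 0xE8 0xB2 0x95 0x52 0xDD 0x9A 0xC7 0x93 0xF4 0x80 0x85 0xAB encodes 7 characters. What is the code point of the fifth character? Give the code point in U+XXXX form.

U+075A

Offset 0: leading byte 0xF0 = 11110000 → 4-byte char #1 = F0 93 80 B5.
Offset 4: leading byte 0xCF = 11001111 → 2-byte char #2 = CF 89.
Offset 6: leading byte 0xE8 = 11101000 → 3-byte char #3 = E8 B2 95.
Offset 9: leading byte 0x52 = 01010010 → 1-byte char #4 = 52.
Offset 10: leading byte 0xDD = 11011101 → 2-byte char #5 = DD 9A.
Leading byte 0xDD = 11011101 matches 110xxxxx → 2-byte sequence.
Byte 1: 0xDD = 11011101, payload 11101 (5 bits).
Byte 2: 0x9A = 10011010 (10xxxxxx ✓), payload 011010.
Concatenate: 11101011010 = 0x75A (11 bits → U+075A).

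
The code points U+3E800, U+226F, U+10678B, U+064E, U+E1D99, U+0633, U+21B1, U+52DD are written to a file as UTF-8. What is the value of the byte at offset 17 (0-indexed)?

0xD8

U+3E800 → 4-byte form F0 BE A0 80 at offsets 0–3.
U+226F → 3-byte form E2 89 AF at offsets 4–6.
U+10678B → 4-byte form F4 86 9E 8B at offsets 7–10.
U+064E → 2-byte form D9 8E at offsets 11–12.
U+E1D99 → 4-byte form F3 A1 B6 99 at offsets 13–16.
U+0633 → 2-byte form D8 B3 at offsets 17–18.
Offset 17 falls in char 6's range; it's byte 1 of D8 B3 = 0xD8.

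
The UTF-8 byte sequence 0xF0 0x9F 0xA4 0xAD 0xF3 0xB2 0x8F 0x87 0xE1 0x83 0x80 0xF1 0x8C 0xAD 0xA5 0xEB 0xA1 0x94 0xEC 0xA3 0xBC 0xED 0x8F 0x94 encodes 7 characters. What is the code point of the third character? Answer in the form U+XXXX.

Offset 0: leading byte 0xF0 = 11110000 → 4-byte char #1 = F0 9F A4 AD.
Offset 4: leading byte 0xF3 = 11110011 → 4-byte char #2 = F3 B2 8F 87.
Offset 8: leading byte 0xE1 = 11100001 → 3-byte char #3 = E1 83 80.
Leading byte 0xE1 = 11100001 matches 1110xxxx → 3-byte sequence.
Byte 1: 0xE1 = 11100001, payload 0001 (4 bits).
Byte 2: 0x83 = 10000011 (10xxxxxx ✓), payload 000011.
Byte 3: 0x80 = 10000000 (10xxxxxx ✓), payload 000000.
Concatenate: 0001000011000000 = 0x10C0 (16 bits → U+10C0).

U+10C0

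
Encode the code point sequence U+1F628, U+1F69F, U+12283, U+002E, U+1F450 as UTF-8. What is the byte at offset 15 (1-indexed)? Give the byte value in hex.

1-indexed offset 15 is 0-indexed offset 14.
U+1F628 → 4-byte form F0 9F 98 A8 at offsets 0–3.
U+1F69F → 4-byte form F0 9F 9A 9F at offsets 4–7.
U+12283 → 4-byte form F0 92 8A 83 at offsets 8–11.
U+002E → 1-byte form 2E at offsets 12–12.
U+1F450 → 4-byte form F0 9F 91 90 at offsets 13–16.
Offset 14 falls in char 5's range; it's byte 2 of F0 9F 91 90 = 0x9F.

0x9F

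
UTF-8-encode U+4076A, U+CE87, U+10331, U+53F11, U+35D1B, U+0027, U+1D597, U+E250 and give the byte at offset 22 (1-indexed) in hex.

0x9D

1-indexed offset 22 is 0-indexed offset 21.
U+4076A → 4-byte form F1 80 9D AA at offsets 0–3.
U+CE87 → 3-byte form EC BA 87 at offsets 4–6.
U+10331 → 4-byte form F0 90 8C B1 at offsets 7–10.
U+53F11 → 4-byte form F1 93 BC 91 at offsets 11–14.
U+35D1B → 4-byte form F0 B5 B4 9B at offsets 15–18.
U+0027 → 1-byte form 27 at offsets 19–19.
U+1D597 → 4-byte form F0 9D 96 97 at offsets 20–23.
Offset 21 falls in char 7's range; it's byte 2 of F0 9D 96 97 = 0x9D.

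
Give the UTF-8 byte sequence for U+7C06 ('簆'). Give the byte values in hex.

E7 B0 86

U+7C06 = 0x7C06 = 31750 decimal. In range U+0800–U+FFFF → 3-byte form: 1110xxxx 10xxxxxx 10xxxxxx.
Binary (16 bits): 0111110000000110.
Split 4+6+6: 0111 | 110000 | 000110.
Byte 1: 11100111 = 0xE7.
Byte 2: 10110000 = 0xB0.
Byte 3: 10000110 = 0x86.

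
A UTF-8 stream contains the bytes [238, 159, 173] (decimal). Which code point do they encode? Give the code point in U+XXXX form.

U+E7ED

Leading byte 0xEE = 11101110 matches 1110xxxx → 3-byte sequence.
Byte 1: 0xEE = 11101110, payload 1110 (4 bits).
Byte 2: 0x9F = 10011111 (10xxxxxx ✓), payload 011111.
Byte 3: 0xAD = 10101101 (10xxxxxx ✓), payload 101101.
Concatenate: 1110011111101101 = 0xE7ED (16 bits → U+E7ED).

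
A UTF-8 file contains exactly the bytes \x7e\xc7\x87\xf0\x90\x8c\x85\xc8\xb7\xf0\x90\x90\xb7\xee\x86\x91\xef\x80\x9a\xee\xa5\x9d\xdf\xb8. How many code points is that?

Byte at offset 0: 0x7E = 01111110 → 1-byte char (#1). Advance 1.
Byte at offset 1: 0xC7 = 11000111 → 2-byte char (#2). Advance 2.
Byte at offset 3: 0xF0 = 11110000 → 4-byte char (#3). Advance 4.
Byte at offset 7: 0xC8 = 11001000 → 2-byte char (#4). Advance 2.
Byte at offset 9: 0xF0 = 11110000 → 4-byte char (#5). Advance 4.
Byte at offset 13: 0xEE = 11101110 → 3-byte char (#6). Advance 3.
Byte at offset 16: 0xEF = 11101111 → 3-byte char (#7). Advance 3.
Byte at offset 19: 0xEE = 11101110 → 3-byte char (#8). Advance 3.
Byte at offset 22: 0xDF = 11011111 → 2-byte char (#9). Advance 2.
Reached end at offset 24 after 9 code points.

9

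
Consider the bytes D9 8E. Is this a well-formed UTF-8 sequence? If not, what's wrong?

Leading byte 0xD9 = 11011001 → 2-byte form.
Continuation bytes 0x8E=10001110 all match 10xxxxxx.
Decoded value 0x64E is ≥ 0x80 (shortest form) and not a surrogate.

valid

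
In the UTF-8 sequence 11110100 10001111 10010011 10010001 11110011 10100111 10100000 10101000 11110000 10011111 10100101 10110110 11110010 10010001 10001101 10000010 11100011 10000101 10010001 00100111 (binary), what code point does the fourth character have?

U+91342

Offset 0: leading byte 0xF4 = 11110100 → 4-byte char #1 = F4 8F 93 91.
Offset 4: leading byte 0xF3 = 11110011 → 4-byte char #2 = F3 A7 A0 A8.
Offset 8: leading byte 0xF0 = 11110000 → 4-byte char #3 = F0 9F A5 B6.
Offset 12: leading byte 0xF2 = 11110010 → 4-byte char #4 = F2 91 8D 82.
Leading byte 0xF2 = 11110010 matches 11110xxx → 4-byte sequence.
Byte 1: 0xF2 = 11110010, payload 010 (3 bits).
Byte 2: 0x91 = 10010001 (10xxxxxx ✓), payload 010001.
Byte 3: 0x8D = 10001101 (10xxxxxx ✓), payload 001101.
Byte 4: 0x82 = 10000010 (10xxxxxx ✓), payload 000010.
Concatenate: 010010001001101000010 = 0x91342 (21 bits → U+91342).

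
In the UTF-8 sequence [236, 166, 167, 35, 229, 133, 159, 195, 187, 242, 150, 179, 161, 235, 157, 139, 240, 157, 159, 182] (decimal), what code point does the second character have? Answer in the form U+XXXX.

U+0023

Offset 0: leading byte 0xEC = 11101100 → 3-byte char #1 = EC A6 A7.
Offset 3: leading byte 0x23 = 00100011 → 1-byte char #2 = 23.
Leading byte 0x23 = 00100011 matches 0xxxxxxx → 1-byte sequence.
Byte 1: 0x23 = 00100011, payload 0100011 (7 bits).
Concatenate: 0100011 = 0x23 (7 bits → U+0023).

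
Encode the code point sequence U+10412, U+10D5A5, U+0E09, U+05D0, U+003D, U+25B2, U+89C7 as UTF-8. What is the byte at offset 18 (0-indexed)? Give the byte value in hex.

0xA7

U+10412 → 4-byte form F0 90 90 92 at offsets 0–3.
U+10D5A5 → 4-byte form F4 8D 96 A5 at offsets 4–7.
U+0E09 → 3-byte form E0 B8 89 at offsets 8–10.
U+05D0 → 2-byte form D7 90 at offsets 11–12.
U+003D → 1-byte form 3D at offsets 13–13.
U+25B2 → 3-byte form E2 96 B2 at offsets 14–16.
U+89C7 → 3-byte form E8 A7 87 at offsets 17–19.
Offset 18 falls in char 7's range; it's byte 2 of E8 A7 87 = 0xA7.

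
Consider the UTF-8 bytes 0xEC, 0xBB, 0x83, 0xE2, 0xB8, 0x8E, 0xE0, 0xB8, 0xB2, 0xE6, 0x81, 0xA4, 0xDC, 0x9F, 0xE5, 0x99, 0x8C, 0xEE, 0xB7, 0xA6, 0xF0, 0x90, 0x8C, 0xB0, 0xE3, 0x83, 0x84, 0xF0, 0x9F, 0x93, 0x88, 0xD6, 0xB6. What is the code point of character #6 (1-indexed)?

Offset 0: leading byte 0xEC = 11101100 → 3-byte char #1 = EC BB 83.
Offset 3: leading byte 0xE2 = 11100010 → 3-byte char #2 = E2 B8 8E.
Offset 6: leading byte 0xE0 = 11100000 → 3-byte char #3 = E0 B8 B2.
Offset 9: leading byte 0xE6 = 11100110 → 3-byte char #4 = E6 81 A4.
Offset 12: leading byte 0xDC = 11011100 → 2-byte char #5 = DC 9F.
Offset 14: leading byte 0xE5 = 11100101 → 3-byte char #6 = E5 99 8C.
Leading byte 0xE5 = 11100101 matches 1110xxxx → 3-byte sequence.
Byte 1: 0xE5 = 11100101, payload 0101 (4 bits).
Byte 2: 0x99 = 10011001 (10xxxxxx ✓), payload 011001.
Byte 3: 0x8C = 10001100 (10xxxxxx ✓), payload 001100.
Concatenate: 0101011001001100 = 0x564C (16 bits → U+564C).

U+564C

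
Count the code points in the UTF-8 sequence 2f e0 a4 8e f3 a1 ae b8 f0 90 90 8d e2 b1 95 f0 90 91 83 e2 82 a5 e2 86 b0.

Byte at offset 0: 0x2F = 00101111 → 1-byte char (#1). Advance 1.
Byte at offset 1: 0xE0 = 11100000 → 3-byte char (#2). Advance 3.
Byte at offset 4: 0xF3 = 11110011 → 4-byte char (#3). Advance 4.
Byte at offset 8: 0xF0 = 11110000 → 4-byte char (#4). Advance 4.
Byte at offset 12: 0xE2 = 11100010 → 3-byte char (#5). Advance 3.
Byte at offset 15: 0xF0 = 11110000 → 4-byte char (#6). Advance 4.
Byte at offset 19: 0xE2 = 11100010 → 3-byte char (#7). Advance 3.
Byte at offset 22: 0xE2 = 11100010 → 3-byte char (#8). Advance 3.
Reached end at offset 25 after 8 code points.

8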